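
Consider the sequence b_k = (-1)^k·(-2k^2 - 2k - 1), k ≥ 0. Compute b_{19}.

(-1)^19 = -1; -2k^2 - 2k - 1 at k=19 is -761; so b_{19} = 761.

761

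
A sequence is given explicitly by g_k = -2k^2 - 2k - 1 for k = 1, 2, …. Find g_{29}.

-1741

g_{29} = -2·29^2 - 2·29 - 1 = -1741.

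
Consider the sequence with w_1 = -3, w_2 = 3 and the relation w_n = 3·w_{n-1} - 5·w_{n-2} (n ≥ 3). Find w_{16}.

Compute successive terms:
w_3 = 24, w_4 = 57, w_5 = 51, …, w_{13} = -1299, w_{14} = -142557, w_{15} = -421176, w_{16} = -550743.

-550743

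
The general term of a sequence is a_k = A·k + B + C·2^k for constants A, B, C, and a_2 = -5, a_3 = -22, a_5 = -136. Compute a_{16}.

-327623

Write the equations: 2A + B + 4C = -5; 3A + B + 8C = -22; 5A + B + 32C = -136.
Subtracting the first from the second: A + 4C = -17.
Subtracting the second from the third: 2A + 24C = -114.
Solving: C = -5, A = 3, then B = 9.
Hence a_{16} = 3·16 + 9 + (-5)·65536 = -327623.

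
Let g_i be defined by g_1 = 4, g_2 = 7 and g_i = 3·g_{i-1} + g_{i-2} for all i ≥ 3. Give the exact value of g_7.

Compute successive terms:
g_3 = 25;  g_4 = 82;  g_5 = 271;  g_6 = 895;  g_7 = 2956.

2956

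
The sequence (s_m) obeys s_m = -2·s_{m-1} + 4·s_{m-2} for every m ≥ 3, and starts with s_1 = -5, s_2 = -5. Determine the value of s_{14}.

1126400

s_3 = -10, s_4 = 0, s_5 = -40, …, s_{11} = -33280, s_{12} = 107520, s_{13} = -348160, s_{14} = 1126400.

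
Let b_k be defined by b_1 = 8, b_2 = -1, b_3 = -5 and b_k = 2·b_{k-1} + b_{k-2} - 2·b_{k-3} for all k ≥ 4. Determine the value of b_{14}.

Applying the relation repeatedly:
b_4 = -27, b_5 = -57, b_6 = -131, …, b_{11} = -4425, b_{12} = -8867, b_{13} = -17737, b_{14} = -35491.

-35491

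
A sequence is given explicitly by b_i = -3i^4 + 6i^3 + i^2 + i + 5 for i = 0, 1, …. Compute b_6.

b_6 = -3·6^4 + 6·6^3 + 1·6^2 + 1·6 + 5 = -2545.

-2545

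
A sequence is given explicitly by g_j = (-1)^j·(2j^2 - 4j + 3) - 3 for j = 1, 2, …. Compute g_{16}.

448

(-1)^16 = 1; 2j^2 - 4j + 3 at j=16 is 451; so g_{16} = 448.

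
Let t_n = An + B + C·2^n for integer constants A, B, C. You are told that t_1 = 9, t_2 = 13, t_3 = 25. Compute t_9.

2017

The three given values yield: A + B + 2C = 9; 2A + B + 4C = 13; 3A + B + 8C = 25.
Subtracting the first from the second: A + 2C = 4.
Subtracting the second from the third: A + 4C = 12.
Solving: C = 4, A = -4, then B = 5.
Hence t_9 = -4·9 + 5 + 4·512 = 2017.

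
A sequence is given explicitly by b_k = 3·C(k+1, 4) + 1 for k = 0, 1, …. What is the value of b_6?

C(7, 4) = 35, so b_6 = 106.

106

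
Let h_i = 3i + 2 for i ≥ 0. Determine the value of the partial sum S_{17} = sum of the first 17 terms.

442

Over i = 0..16: Σi = 136.
Total = (3)·136 + (2)·17 = 442.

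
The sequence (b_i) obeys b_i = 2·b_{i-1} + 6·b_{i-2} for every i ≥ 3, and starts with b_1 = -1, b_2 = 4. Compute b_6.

Iterate the recurrence:
b_3 = 2; b_4 = 28; b_5 = 68; b_6 = 304.

304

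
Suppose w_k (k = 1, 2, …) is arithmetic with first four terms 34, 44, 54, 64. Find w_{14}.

Common difference d = 10.
w_k = 34 + (k - 1)·10.
w_{14} = 34 + 13·10 = 164.

164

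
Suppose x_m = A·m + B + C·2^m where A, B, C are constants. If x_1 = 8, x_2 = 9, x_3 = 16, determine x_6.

169

Plug in m = 1, 2, 3: A + B + 2C = 8; 2A + B + 4C = 9; 3A + B + 8C = 16.
Subtracting the first from the second: A + 2C = 1.
Subtracting the second from the third: A + 4C = 7.
Solving: C = 3, A = -5, then B = 7.
Therefore x_6 = -30 + 7 + 3·64 = 169.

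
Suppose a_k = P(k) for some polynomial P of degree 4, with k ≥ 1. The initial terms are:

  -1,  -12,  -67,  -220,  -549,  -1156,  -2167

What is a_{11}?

-13611

1st diffs: -11, -55, -153, -329, -607, -1011.
2nd diffs: -44, -98, -176, -278, -404.
3rd diffs: -54, -78, -102, -126.
4th diffs: -24, -24, -24 (constant).
Newton forward-difference form: a_k = -1 + (-11)·C(k-1,1) + (-44)·C(k-1,2) + (-54)·C(k-1,3) + (-24)·C(k-1,4).
At k = 11: k-1 = 10, so a_{11} = -1 - 110 - 1980 - 6480 - 5040 = -13611.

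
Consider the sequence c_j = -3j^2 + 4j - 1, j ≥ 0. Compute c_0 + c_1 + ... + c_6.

-196

Over j = 0..6: Σj = 21, Σj² = 91.
Total = (-3)·91 + (4)·21 + (-1)·7 = -196.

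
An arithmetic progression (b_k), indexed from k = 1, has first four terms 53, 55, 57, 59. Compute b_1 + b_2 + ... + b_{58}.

Common difference d = 2.
b_k = 53 + (k - 1)·2.
b_{58} = 167; S = 58·(53 + 167)/2 = 6380.

6380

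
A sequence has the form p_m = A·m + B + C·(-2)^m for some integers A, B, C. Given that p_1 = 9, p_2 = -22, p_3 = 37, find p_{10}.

Plug in m = 1, 2, 3: A + B - 2C = 9; 2A + B + 4C = -22; 3A + B - 8C = 37.
Subtracting the first from the second: A + 6C = -31.
Subtracting the second from the third: A - 12C = 59.
Solving: C = -5, A = -1, then B = 0.
So p_m = -1·m + 0 + (-5)·(-2)^m; at m=10 this is -5130.

-5130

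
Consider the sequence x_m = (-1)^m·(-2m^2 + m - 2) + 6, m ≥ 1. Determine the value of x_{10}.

-186

(-1)^10 = 1; -2m^2 + m - 2 at m=10 is -192; so x_{10} = -186.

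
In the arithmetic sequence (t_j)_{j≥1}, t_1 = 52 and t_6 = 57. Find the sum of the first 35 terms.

2415

Common difference d = (57 - 52) / (6 - 1) = 1.
t_j = 52 + (j - 1)·1.
t_{35} = 86; S = 35·(52 + 86)/2 = 2415.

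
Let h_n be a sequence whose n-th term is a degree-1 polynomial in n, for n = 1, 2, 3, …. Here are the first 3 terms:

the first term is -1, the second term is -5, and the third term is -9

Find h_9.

1st diffs: -4, -4 (constant).
So h_n = -4n + 3.
Evaluating at n = 9 gives h_9 = -33.

-33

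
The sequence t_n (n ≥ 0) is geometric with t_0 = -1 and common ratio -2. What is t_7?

128

t_n = (-1)·(-2)^(n-0).
t_7 = (-1)·(-2)^7 = 128.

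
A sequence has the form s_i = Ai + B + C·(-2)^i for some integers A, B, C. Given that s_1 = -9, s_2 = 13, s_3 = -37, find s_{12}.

16361

Write the equations: A + B - 2C = -9; 2A + B + 4C = 13; 3A + B - 8C = -37.
Subtracting the first from the second: A + 6C = 22.
Subtracting the second from the third: A - 12C = -50.
Solving: C = 4, A = -2, then B = 1.
Therefore s_{12} = -24 + 1 + 4·4096 = 16361.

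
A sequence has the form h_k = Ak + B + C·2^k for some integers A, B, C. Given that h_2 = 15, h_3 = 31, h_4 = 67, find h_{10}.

Write the equations: 2A + B + 4C = 15; 3A + B + 8C = 31; 4A + B + 16C = 67.
Subtracting the first from the second: A + 4C = 16.
Subtracting the second from the third: A + 8C = 36.
Solving: C = 5, A = -4, then B = 3.
So h_k = -4·k + 3 + 5·2^k; at k=10 this is 5083.

5083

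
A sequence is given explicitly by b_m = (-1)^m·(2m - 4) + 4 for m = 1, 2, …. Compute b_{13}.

-18

(-1)^13 = -1; 2m - 4 at m=13 is 22; so b_{13} = -18.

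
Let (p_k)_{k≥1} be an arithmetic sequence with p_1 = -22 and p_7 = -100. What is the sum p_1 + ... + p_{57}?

-22002

Common difference d = (-100 - (-22)) / (7 - 1) = -13.
p_k = -22 + (k - 1)·(-13).
p_{57} = -750; S = 57·(-22 + (-750))/2 = -22002.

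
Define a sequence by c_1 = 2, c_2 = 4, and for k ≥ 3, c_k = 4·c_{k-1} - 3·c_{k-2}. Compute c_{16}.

Applying the relation repeatedly:
c_3 = 10  c_4 = 28  c_5 = 82  …  c_{13} = 531442  c_{14} = 1594324  c_{15} = 4782970  c_{16} = 14348908.
(Characteristic roots are 3 and 1.)

14348908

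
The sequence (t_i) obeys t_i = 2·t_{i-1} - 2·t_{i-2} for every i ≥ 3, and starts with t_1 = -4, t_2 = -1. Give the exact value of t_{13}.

Iterate the recurrence:
t_3 = 6, t_4 = 14, t_5 = 16, …, t_{10} = -16, t_{11} = 96, t_{12} = 224, t_{13} = 256.

256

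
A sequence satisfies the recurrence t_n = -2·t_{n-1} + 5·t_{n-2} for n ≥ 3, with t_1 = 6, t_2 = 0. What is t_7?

Step forward from the initial values:
t_3 = 30;  t_4 = -60;  t_5 = 270;  t_6 = -840;  t_7 = 3030.

3030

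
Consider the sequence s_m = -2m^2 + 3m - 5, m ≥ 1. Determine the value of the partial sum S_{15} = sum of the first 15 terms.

Over m = 1..15: Σm = 120, Σm² = 1240.
Total = (-2)·1240 + (3)·120 + (-5)·15 = -2195.

-2195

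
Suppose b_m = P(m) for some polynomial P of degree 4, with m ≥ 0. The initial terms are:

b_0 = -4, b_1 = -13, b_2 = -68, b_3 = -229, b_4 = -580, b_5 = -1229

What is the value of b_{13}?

1st diffs: -9, -55, -161, -351, -649.
2nd diffs: -46, -106, -190, -298.
3rd diffs: -60, -84, -108.
4th diffs: -24, -24 (constant).
Newton forward-difference form: b_m = -4 + (-9)·C(m,1) + (-46)·C(m,2) + (-60)·C(m,3) + (-24)·C(m,4).
At m = 13: m = 13, so b_{13} = -4 - 117 - 3588 - 17160 - 17160 = -38029.

-38029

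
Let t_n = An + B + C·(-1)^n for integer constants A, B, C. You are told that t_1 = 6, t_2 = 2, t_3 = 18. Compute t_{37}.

222

Write the equations: A + B - C = 6; 2A + B + C = 2; 3A + B - C = 18.
Subtracting the first from the second: A + 2C = -4.
Subtracting the second from the third: A - 2C = 16.
Solving: C = -5, A = 6, then B = -5.
So t_n = 6·n + (-5) + (-5)·(-1)^n; at n=37 this is 222.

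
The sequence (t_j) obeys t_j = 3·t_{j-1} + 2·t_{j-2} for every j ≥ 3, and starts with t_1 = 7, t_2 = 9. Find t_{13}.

13063993

Compute successive terms:
t_3 = 41  t_4 = 141  t_5 = 505  …  t_{10} = 289173  t_{11} = 1029905  t_{12} = 3668061  t_{13} = 13063993.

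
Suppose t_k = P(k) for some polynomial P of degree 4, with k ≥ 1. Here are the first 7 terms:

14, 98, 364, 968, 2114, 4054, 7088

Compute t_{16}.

156884

1st diffs: 84, 266, 604, 1146, 1940, 3034.
2nd diffs: 182, 338, 542, 794, 1094.
3rd diffs: 156, 204, 252, 300.
4th diffs: 48, 48, 48 (constant).
Newton forward-difference form: t_k = 14 + 84·C(k-1,1) + 182·C(k-1,2) + 156·C(k-1,3) + 48·C(k-1,4).
At k = 16: k-1 = 15, so t_{16} = 14 + 1260 + 19110 + 70980 + 65520 = 156884.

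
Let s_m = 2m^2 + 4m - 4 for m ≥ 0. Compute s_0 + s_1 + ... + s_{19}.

Over m = 0..19: Σm = 190, Σm² = 2470.
Total = (2)·2470 + (4)·190 + (-4)·20 = 5620.

5620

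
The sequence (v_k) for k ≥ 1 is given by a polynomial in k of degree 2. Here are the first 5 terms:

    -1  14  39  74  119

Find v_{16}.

1274

1st diffs: 15, 25, 35, 45.
2nd diffs: 10, 10, 10 (constant).
Newton forward-difference form: v_k = -1 + 15·C(k-1,1) + 10·C(k-1,2).
At k = 16: k-1 = 15, so v_{16} = -1 + 225 + 1050 = 1274.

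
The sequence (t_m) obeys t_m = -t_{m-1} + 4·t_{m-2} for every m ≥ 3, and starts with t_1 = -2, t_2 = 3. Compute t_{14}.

t_3 = -11; t_4 = 23; t_5 = -67; …; t_{11} = -18107; t_{12} = 46199; t_{13} = -118627; t_{14} = 303423.

303423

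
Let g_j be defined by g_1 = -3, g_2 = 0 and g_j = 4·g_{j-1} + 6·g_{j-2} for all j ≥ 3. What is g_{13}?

-197468352

g_3 = -18, g_4 = -72, g_5 = -396, …, g_{10} = -1435392, g_{11} = -7409952, g_{12} = -38252160, g_{13} = -197468352.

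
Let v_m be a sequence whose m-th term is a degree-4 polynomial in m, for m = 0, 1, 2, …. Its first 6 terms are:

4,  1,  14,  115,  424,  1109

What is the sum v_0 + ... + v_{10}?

1st diffs: -3, 13, 101, 309, 685.
2nd diffs: 16, 88, 208, 376.
3rd diffs: 72, 120, 168.
4th diffs: 48, 48 (constant).
Newton forward-difference form: v_m = 4 + (-3)·C(m,1) + 16·C(m,2) + 72·C(m,3) + 48·C(m,4).
Continuing: …, 2386, 4519, 7820, 12649, …, v_{10} = 19414.
Summing m = 0..10 (11 terms) gives 48455.

48455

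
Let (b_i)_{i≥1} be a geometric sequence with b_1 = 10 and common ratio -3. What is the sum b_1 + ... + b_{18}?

-968551220

b_i = 10·(-3)^(i-1).
S = 10·((-3)^18 - 1)/(-3 - 1) = 10·(387420489 - 1)/(-4) = -968551220.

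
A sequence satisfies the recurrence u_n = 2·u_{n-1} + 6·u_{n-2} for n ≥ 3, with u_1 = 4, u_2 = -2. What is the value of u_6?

Applying the relation repeatedly:
u_3 = 20  u_4 = 28  u_5 = 176  u_6 = 520.

520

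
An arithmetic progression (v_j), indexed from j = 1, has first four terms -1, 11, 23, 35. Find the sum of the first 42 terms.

10290

Common difference d = 12.
v_j = -1 + (j - 1)·12.
v_{42} = 491; S = 42·(-1 + 491)/2 = 10290.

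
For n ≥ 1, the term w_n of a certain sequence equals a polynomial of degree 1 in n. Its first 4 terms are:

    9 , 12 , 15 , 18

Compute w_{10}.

36

1st diffs: 3, 3, 3 (constant).
So w_n = 3n + 6.
Evaluating at n = 10 gives w_{10} = 36.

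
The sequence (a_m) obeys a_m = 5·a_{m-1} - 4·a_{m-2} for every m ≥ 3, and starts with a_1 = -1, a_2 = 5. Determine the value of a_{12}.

Step forward from the initial values:
a_3 = 29  a_4 = 125  a_5 = 509  a_6 = 2045  a_7 = 8189  a_8 = 32765  a_9 = 131069  a_{10} = 524285  a_{11} = 2097149  a_{12} = 8388605.
(Characteristic roots are 4 and 1.)

8388605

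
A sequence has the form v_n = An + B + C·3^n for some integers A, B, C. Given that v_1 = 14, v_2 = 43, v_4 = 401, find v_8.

32797

Plug in n = 1, 2, 4: A + B + 3C = 14; 2A + B + 9C = 43; 4A + B + 81C = 401.
Subtracting the first from the second: A + 6C = 29.
Subtracting the second from the third: 2A + 72C = 358.
Solving: C = 5, A = -1, then B = 0.
Hence v_8 = -1·8 + 0 + 5·6561 = 32797.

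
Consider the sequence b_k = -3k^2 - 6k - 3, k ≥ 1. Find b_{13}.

b_{13} = -3·13^2 - 6·13 - 3 = -588.

-588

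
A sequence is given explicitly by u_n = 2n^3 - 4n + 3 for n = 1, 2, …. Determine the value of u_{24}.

27555

u_{24} = 2·24^3 - 4·24 + 3 = 27555.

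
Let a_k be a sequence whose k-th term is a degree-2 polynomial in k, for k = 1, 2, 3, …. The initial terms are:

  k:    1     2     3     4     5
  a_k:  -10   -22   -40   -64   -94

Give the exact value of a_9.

1st diffs: -12, -18, -24, -30.
2nd diffs: -6, -6, -6 (constant).
Newton forward-difference form: a_k = -10 + (-12)·C(k-1,1) + (-6)·C(k-1,2).
At k = 9: k-1 = 8, so a_9 = -10 - 96 - 168 = -274.

-274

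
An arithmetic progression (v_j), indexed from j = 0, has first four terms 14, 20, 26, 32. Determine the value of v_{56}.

350

Common difference d = 6.
v_j = 14 + (j - 0)·6.
v_{56} = 14 + 56·6 = 350.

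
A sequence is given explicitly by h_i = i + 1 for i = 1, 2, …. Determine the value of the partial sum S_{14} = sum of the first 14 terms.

119

Over i = 1..14: Σi = 105.
Total = (1)·105 + (1)·14 = 119.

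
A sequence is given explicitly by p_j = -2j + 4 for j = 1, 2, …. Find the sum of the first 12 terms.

Over j = 1..12: Σj = 78.
Total = (-2)·78 + (4)·12 = -108.

-108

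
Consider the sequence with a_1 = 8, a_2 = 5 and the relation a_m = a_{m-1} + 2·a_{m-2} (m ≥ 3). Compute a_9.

1113

Applying the relation repeatedly:
a_3 = 21; a_4 = 31; a_5 = 73; a_6 = 135; a_7 = 281; a_8 = 551; a_9 = 1113.
(Characteristic roots are 2 and -1.)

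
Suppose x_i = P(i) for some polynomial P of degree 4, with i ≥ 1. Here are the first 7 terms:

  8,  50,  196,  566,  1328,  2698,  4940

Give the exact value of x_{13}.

1st diffs: 42, 146, 370, 762, 1370, 2242.
2nd diffs: 104, 224, 392, 608, 872.
3rd diffs: 120, 168, 216, 264.
4th diffs: 48, 48, 48 (constant).
So x_i = 2i^4 + 2i^2 + 6i - 2.
Evaluating at i = 13 gives x_{13} = 57536.

57536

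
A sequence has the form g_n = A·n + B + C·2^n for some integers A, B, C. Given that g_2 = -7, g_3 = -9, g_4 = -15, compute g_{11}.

-2033

The three given values yield: 2A + B + 4C = -7; 3A + B + 8C = -9; 4A + B + 16C = -15.
Subtracting the first from the second: A + 4C = -2.
Subtracting the second from the third: A + 8C = -6.
Solving: C = -1, A = 2, then B = -7.
Hence g_{11} = 2·11 + (-7) + (-1)·2048 = -2033.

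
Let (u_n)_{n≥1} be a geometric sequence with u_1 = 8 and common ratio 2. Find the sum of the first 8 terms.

2040

u_n = 8·2^(n-1).
S = 8·(2^8 - 1)/(2 - 1) = 8·(256 - 1)/(1) = 2040.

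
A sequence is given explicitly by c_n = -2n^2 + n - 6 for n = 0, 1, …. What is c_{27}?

-1437

c_{27} = -2·27^2 + 1·27 - 6 = -1437.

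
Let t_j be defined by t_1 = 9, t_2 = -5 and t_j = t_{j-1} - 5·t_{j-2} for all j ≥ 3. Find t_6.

Step forward from the initial values:
t_3 = -50;  t_4 = -25;  t_5 = 225;  t_6 = 350.

350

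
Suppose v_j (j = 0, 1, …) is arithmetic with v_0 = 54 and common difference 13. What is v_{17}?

v_j = 54 + (j - 0)·13.
v_{17} = 54 + 17·13 = 275.

275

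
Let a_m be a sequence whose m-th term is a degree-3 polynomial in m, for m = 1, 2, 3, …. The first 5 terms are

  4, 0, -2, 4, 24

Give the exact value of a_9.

1st diffs: -4, -2, 6, 20.
2nd diffs: 2, 8, 14.
3rd diffs: 6, 6 (constant).
Newton forward-difference form: a_m = 4 + (-4)·C(m-1,1) + 2·C(m-1,2) + 6·C(m-1,3).
At m = 9: m-1 = 8, so a_9 = 4 - 32 + 56 + 336 = 364.

364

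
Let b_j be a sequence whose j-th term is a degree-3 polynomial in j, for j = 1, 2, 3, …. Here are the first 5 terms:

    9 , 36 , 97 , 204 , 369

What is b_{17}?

1st diffs: 27, 61, 107, 165.
2nd diffs: 34, 46, 58.
3rd diffs: 12, 12 (constant).
Newton forward-difference form: b_j = 9 + 27·C(j-1,1) + 34·C(j-1,2) + 12·C(j-1,3).
At j = 17: j-1 = 16, so b_{17} = 9 + 432 + 4080 + 6720 = 11241.

11241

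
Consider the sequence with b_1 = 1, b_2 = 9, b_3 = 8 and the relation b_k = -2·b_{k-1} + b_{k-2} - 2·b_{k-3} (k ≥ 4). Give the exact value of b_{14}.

-97865

b_4 = -9  b_5 = 8  b_6 = -41  …  b_{11} = 5204  b_{12} = -13841  b_{13} = 36808  b_{14} = -97865.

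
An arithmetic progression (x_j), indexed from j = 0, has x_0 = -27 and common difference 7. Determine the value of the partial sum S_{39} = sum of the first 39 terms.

4134

x_j = -27 + (j - 0)·7.
x_{38} = 239; S = 39·(-27 + 239)/2 = 4134.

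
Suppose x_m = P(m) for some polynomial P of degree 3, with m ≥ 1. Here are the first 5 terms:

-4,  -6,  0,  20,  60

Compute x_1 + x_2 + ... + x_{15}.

11560

1st diffs: -2, 6, 20, 40.
2nd diffs: 8, 14, 20.
3rd diffs: 6, 6 (constant).
So x_m = m^3 - 2m^2 - 3m.
Continuing: …, 126, 224, 360, 540, …, x_{15} = 2880.
Summing m = 1..15 (15 terms) gives 11560.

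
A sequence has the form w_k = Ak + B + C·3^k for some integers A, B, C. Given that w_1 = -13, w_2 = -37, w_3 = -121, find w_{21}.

Write the equations: A + B + 3C = -13; 2A + B + 9C = -37; 3A + B + 27C = -121.
Subtracting the first from the second: A + 6C = -24.
Subtracting the second from the third: A + 18C = -84.
Solving: C = -5, A = 6, then B = -4.
Therefore w_{21} = 126 + (-4) + (-5)·10460353203 = -52301765893.

-52301765893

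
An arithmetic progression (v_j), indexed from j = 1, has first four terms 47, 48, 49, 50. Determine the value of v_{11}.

57

Common difference d = 1.
v_j = 47 + (j - 1)·1.
v_{11} = 47 + 10·1 = 57.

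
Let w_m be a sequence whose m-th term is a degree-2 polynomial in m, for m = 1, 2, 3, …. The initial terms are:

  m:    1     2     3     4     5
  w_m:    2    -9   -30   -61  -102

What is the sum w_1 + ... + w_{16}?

-6888

1st diffs: -11, -21, -31, -41.
2nd diffs: -10, -10, -10 (constant).
Newton forward-difference form: w_m = 2 + (-11)·C(m-1,1) + (-10)·C(m-1,2).
Continuing: …, -153, -214, -285, -366, …, w_{16} = -1213.
Summing m = 1..16 (16 terms) gives -6888.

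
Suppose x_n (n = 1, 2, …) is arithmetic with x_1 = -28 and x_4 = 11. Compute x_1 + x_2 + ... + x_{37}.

Common difference d = (11 - (-28)) / (4 - 1) = 13.
x_n = -28 + (n - 1)·13.
x_{37} = 440; S = 37·(-28 + 440)/2 = 7622.

7622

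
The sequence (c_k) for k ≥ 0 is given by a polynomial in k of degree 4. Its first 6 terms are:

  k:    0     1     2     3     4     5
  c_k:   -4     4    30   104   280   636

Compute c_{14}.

36690

1st diffs: 8, 26, 74, 176, 356.
2nd diffs: 18, 48, 102, 180.
3rd diffs: 30, 54, 78.
4th diffs: 24, 24 (constant).
Newton forward-difference form: c_k = -4 + 8·C(k,1) + 18·C(k,2) + 30·C(k,3) + 24·C(k,4).
At k = 14: k = 14, so c_{14} = -4 + 112 + 1638 + 10920 + 24024 = 36690.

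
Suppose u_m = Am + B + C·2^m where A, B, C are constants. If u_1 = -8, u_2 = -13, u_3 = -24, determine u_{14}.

At m = 1, 2, 3: A + B + 2C = -8; 2A + B + 4C = -13; 3A + B + 8C = -24.
Subtracting the first from the second: A + 2C = -5.
Subtracting the second from the third: A + 4C = -11.
Solving: C = -3, A = 1, then B = -3.
So u_m = 1·m + (-3) + (-3)·2^m; at m=14 this is -49141.

-49141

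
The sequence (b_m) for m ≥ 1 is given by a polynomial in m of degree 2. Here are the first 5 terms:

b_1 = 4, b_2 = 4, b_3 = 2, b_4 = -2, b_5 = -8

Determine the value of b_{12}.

-106

1st diffs: 0, -2, -4, -6.
2nd diffs: -2, -2, -2 (constant).
Newton forward-difference form: b_m = 4 + (-2)·C(m-1,2).
At m = 12: m-1 = 11, so b_{12} = 4 - 110 = -106.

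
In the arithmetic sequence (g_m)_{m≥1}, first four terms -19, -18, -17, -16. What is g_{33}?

Common difference d = 1.
g_m = -19 + (m - 1)·1.
g_{33} = -19 + 32·1 = 13.

13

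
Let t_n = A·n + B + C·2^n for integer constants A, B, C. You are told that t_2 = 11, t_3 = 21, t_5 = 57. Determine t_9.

Write the equations: 2A + B + 4C = 11; 3A + B + 8C = 21; 5A + B + 32C = 57.
Subtracting the first from the second: A + 4C = 10.
Subtracting the second from the third: 2A + 24C = 36.
Solving: C = 1, A = 6, then B = -5.
Hence t_9 = 6·9 + (-5) + 1·512 = 561.

561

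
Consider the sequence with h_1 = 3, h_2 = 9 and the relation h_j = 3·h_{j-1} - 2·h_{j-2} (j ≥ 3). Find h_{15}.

Applying the relation repeatedly:
h_3 = 21, h_4 = 45, h_5 = 93, …, h_{12} = 12285, h_{13} = 24573, h_{14} = 49149, h_{15} = 98301.
(Characteristic roots are 2 and 1.)

98301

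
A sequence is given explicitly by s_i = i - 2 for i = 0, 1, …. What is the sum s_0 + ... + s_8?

Over i = 0..8: Σi = 36.
Total = (1)·36 + (-2)·9 = 18.

18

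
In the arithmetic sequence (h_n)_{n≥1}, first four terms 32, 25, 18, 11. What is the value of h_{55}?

-346

Common difference d = -7.
h_n = 32 + (n - 1)·(-7).
h_{55} = 32 + 54·(-7) = -346.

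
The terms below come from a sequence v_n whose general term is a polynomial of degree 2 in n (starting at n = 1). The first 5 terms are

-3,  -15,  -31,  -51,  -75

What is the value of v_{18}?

1st diffs: -12, -16, -20, -24.
2nd diffs: -4, -4, -4 (constant).
Newton forward-difference form: v_n = -3 + (-12)·C(n-1,1) + (-4)·C(n-1,2).
At n = 18: n-1 = 17, so v_{18} = -3 - 204 - 544 = -751.

-751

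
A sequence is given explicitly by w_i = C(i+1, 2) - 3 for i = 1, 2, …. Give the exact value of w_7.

C(8, 2) = 28, so w_7 = 25.

25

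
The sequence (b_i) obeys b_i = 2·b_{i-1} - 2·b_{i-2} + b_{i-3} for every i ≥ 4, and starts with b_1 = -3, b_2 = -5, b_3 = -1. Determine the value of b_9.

-1

Applying the relation repeatedly:
b_4 = 5  b_5 = 7  b_6 = 3  b_7 = -3  b_8 = -5  b_9 = -1.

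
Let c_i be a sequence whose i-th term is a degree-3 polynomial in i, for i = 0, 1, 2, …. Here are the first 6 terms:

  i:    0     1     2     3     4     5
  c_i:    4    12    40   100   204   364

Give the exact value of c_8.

1st diffs: 8, 28, 60, 104, 160.
2nd diffs: 20, 32, 44, 56.
3rd diffs: 12, 12, 12 (constant).
Newton forward-difference form: c_i = 4 + 8·C(i,1) + 20·C(i,2) + 12·C(i,3).
At i = 8: i = 8, so c_8 = 4 + 64 + 560 + 672 = 1300.

1300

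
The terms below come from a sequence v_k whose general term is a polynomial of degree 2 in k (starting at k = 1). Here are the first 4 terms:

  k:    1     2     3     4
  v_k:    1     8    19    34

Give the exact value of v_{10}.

1st diffs: 7, 11, 15.
2nd diffs: 4, 4 (constant).
Newton forward-difference form: v_k = 1 + 7·C(k-1,1) + 4·C(k-1,2).
At k = 10: k-1 = 9, so v_{10} = 1 + 63 + 144 = 208.

208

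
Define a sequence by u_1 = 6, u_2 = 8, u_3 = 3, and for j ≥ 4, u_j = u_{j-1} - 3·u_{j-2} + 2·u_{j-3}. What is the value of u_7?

Iterate the recurrence:
u_4 = -9, u_5 = -2, u_6 = 31, u_7 = 19.

19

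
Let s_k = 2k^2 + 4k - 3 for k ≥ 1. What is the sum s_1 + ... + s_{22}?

Over k = 1..22: Σk = 253, Σk² = 3795.
Total = (2)·3795 + (4)·253 + (-3)·22 = 8536.

8536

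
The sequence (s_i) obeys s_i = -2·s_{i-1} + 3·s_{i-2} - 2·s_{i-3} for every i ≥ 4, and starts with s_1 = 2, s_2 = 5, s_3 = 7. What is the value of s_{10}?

Iterate the recurrence:
s_4 = -3;  s_5 = 17;  s_6 = -57;  s_7 = 171;  s_8 = -547;  s_9 = 1721;  s_{10} = -5425.

-5425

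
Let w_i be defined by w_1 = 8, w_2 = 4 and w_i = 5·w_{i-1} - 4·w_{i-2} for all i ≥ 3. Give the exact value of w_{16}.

Iterate the recurrence:
w_3 = -12; w_4 = -76; w_5 = -332; …; w_{13} = -22369612; w_{14} = -89478476; w_{15} = -357913932; w_{16} = -1431655756.
(Characteristic roots are 4 and 1.)

-1431655756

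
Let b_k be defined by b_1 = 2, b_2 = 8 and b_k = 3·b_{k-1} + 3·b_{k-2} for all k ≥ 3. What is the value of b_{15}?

265086270

Compute successive terms:
b_3 = 30;  b_4 = 114;  b_5 = 432;  …;  b_{12} = 4864374;  b_{13} = 18442242;  b_{14} = 69919848;  b_{15} = 265086270.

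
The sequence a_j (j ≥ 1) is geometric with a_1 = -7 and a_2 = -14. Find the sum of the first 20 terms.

-7340025

Common ratio r = 2.
a_j = (-7)·2^(j-1).
S = (-7)·(2^20 - 1)/(2 - 1) = (-7)·(1048576 - 1)/(1) = -7340025.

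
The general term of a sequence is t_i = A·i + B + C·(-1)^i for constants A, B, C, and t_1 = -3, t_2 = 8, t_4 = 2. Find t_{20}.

-46

The three given values yield: A + B - C = -3; 2A + B + C = 8; 4A + B + C = 2.
Subtracting the first from the second: A + 2C = 11.
Subtracting the second from the third: 2A = -6.
Solving: C = 7, A = -3, then B = 7.
Therefore t_{20} = -60 + 7 + 7·1 = -46.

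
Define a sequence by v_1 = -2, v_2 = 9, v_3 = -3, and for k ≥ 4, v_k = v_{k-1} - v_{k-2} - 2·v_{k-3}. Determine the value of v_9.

73

Step forward from the initial values:
v_4 = -8; v_5 = -23; v_6 = -9; v_7 = 30; v_8 = 85; v_9 = 73.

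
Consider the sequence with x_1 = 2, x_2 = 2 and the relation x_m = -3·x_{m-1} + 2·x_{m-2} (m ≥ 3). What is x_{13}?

Step forward from the initial values:
x_3 = -2, x_4 = 10, x_5 = -34, …, x_{10} = 19610, x_{11} = -69842, x_{12} = 248746, x_{13} = -885922.

-885922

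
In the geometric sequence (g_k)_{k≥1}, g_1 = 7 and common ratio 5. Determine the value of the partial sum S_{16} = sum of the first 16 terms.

g_k = 7·5^(k-1).
S = 7·(5^16 - 1)/(5 - 1) = 7·(152587890625 - 1)/(4) = 267028808592.

267028808592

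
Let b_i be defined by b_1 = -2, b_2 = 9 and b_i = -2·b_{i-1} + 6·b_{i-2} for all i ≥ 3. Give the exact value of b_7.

-5448

b_3 = -30; b_4 = 114; b_5 = -408; b_6 = 1500; b_7 = -5448.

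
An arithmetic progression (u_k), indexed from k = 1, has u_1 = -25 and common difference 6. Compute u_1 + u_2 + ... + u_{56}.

u_k = -25 + (k - 1)·6.
u_{56} = 305; S = 56·(-25 + 305)/2 = 7840.

7840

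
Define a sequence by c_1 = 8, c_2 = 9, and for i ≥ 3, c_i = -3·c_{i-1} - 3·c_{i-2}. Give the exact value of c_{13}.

Iterate the recurrence:
c_3 = -51; c_4 = 126; c_5 = -225; …; c_{10} = -3402; c_{11} = 6075; c_{12} = -8019; c_{13} = 5832.

5832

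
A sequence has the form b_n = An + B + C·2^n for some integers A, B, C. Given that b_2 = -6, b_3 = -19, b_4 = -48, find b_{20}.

-4194240

At n = 2, 3, 4: 2A + B + 4C = -6; 3A + B + 8C = -19; 4A + B + 16C = -48.
Subtracting the first from the second: A + 4C = -13.
Subtracting the second from the third: A + 8C = -29.
Solving: C = -4, A = 3, then B = 4.
So b_n = 3·n + 4 + (-4)·2^n; at n=20 this is -4194240.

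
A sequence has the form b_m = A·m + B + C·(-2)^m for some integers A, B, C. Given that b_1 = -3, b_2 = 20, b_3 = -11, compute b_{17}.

-393133

Write the equations: A + B - 2C = -3; 2A + B + 4C = 20; 3A + B - 8C = -11.
Subtracting the first from the second: A + 6C = 23.
Subtracting the second from the third: A - 12C = -31.
Solving: C = 3, A = 5, then B = -2.
Hence b_{17} = 5·17 + (-2) + 3·(-131072) = -393133.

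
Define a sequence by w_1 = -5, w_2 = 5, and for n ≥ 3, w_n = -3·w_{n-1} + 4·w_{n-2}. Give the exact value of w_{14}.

134217725

Compute successive terms:
w_3 = -35;  w_4 = 125;  w_5 = -515;  …;  w_{11} = -2097155;  w_{12} = 8388605;  w_{13} = -33554435;  w_{14} = 134217725.
(Characteristic roots are 1 and -4.)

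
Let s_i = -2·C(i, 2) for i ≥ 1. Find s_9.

C(9, 2) = 36, so s_9 = -72.

-72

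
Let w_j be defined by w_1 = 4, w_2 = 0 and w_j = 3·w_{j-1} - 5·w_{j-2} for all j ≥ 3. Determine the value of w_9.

Step forward from the initial values:
w_3 = -20  w_4 = -60  w_5 = -80  w_6 = 60  w_7 = 580  w_8 = 1440  w_9 = 1420.

1420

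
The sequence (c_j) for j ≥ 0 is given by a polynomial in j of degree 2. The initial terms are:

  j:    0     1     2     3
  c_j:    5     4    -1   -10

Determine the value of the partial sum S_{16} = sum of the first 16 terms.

1st diffs: -1, -5, -9.
2nd diffs: -4, -4 (constant).
So c_j = -2j^2 + j + 5.
Continuing: …, -23, -40, -61, -86, …, c_{15} = -430.
Summing j = 0..15 (16 terms) gives -2280.

-2280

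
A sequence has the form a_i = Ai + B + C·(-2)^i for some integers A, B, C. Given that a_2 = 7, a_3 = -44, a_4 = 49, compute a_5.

At i = 2, 3, 4: 2A + B + 4C = 7; 3A + B - 8C = -44; 4A + B + 16C = 49.
Subtracting the first from the second: A - 12C = -51.
Subtracting the second from the third: A + 24C = 93.
Solving: C = 4, A = -3, then B = -3.
So a_i = -3·i + (-3) + 4·(-2)^i; at i=5 this is -146.

-146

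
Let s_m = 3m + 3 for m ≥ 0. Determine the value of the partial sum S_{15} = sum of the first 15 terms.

360

Over m = 0..14: Σm = 105.
Total = (3)·105 + (3)·15 = 360.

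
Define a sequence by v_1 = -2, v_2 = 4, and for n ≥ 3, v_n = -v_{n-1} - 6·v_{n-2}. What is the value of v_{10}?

v_3 = 8; v_4 = -32; v_5 = -16; v_6 = 208; v_7 = -112; v_8 = -1136; v_9 = 1808; v_{10} = 5008.

5008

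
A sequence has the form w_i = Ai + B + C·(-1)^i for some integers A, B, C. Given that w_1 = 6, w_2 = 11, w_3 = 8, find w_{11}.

Plug in i = 1, 2, 3: A + B - C = 6; 2A + B + C = 11; 3A + B - C = 8.
Subtracting the first from the second: A + 2C = 5.
Subtracting the second from the third: A - 2C = -3.
Solving: C = 2, A = 1, then B = 7.
Hence w_{11} = 1·11 + 7 + 2·(-1) = 16.

16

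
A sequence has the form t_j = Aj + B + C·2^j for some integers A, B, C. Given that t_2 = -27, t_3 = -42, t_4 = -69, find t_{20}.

At j = 2, 3, 4: 2A + B + 4C = -27; 3A + B + 8C = -42; 4A + B + 16C = -69.
Subtracting the first from the second: A + 4C = -15.
Subtracting the second from the third: A + 8C = -27.
Solving: C = -3, A = -3, then B = -9.
So t_j = -3·j + (-9) + (-3)·2^j; at j=20 this is -3145797.

-3145797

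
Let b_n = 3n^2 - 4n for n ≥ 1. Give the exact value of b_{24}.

1632

b_{24} = 3·24^2 - 4·24 = 1632.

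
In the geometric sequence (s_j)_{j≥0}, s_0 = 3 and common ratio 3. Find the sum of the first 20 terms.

s_j = 3·3^(j-0).
S = 3·(3^20 - 1)/(3 - 1) = 3·(3486784401 - 1)/(2) = 5230176600.

5230176600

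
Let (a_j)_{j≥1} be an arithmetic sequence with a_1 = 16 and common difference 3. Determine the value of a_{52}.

169

a_j = 16 + (j - 1)·3.
a_{52} = 16 + 51·3 = 169.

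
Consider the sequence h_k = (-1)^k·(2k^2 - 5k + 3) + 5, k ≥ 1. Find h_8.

96

(-1)^8 = 1; 2k^2 - 5k + 3 at k=8 is 91; so h_8 = 96.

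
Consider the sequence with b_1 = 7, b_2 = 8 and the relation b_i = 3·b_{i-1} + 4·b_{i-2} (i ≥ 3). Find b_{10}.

786428

Compute successive terms:
b_3 = 52; b_4 = 188; b_5 = 772; b_6 = 3068; b_7 = 12292; b_8 = 49148; b_9 = 196612; b_{10} = 786428.
(Characteristic roots are 4 and -1.)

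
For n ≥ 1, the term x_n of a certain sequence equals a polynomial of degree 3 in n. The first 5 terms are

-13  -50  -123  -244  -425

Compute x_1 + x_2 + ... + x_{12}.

1st diffs: -37, -73, -121, -181.
2nd diffs: -36, -48, -60.
3rd diffs: -12, -12 (constant).
Newton forward-difference form: x_n = -13 + (-37)·C(n-1,1) + (-36)·C(n-1,2) + (-12)·C(n-1,3).
Continuing: …, -678, -1015, -1448, -1989, …, x_{12} = -4380.
Summing n = 1..12 (12 terms) gives -16458.

-16458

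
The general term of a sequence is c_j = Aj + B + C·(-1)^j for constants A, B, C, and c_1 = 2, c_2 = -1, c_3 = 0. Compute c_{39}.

-36

At j = 1, 2, 3: A + B - C = 2; 2A + B + C = -1; 3A + B - C = 0.
Subtracting the first from the second: A + 2C = -3.
Subtracting the second from the third: A - 2C = 1.
Solving: C = -1, A = -1, then B = 2.
Therefore c_{39} = -39 + 2 + (-1)·(-1) = -36.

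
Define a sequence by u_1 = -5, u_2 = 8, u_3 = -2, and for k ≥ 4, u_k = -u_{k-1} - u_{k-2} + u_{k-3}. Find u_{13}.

Iterate the recurrence:
u_4 = -11, u_5 = 21, u_6 = -12, u_7 = -20, u_8 = 53, u_9 = -45, u_{10} = -28, u_{11} = 126, u_{12} = -143, u_{13} = -11.

-11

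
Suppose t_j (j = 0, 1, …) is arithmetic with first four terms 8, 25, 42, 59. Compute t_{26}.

Common difference d = 17.
t_j = 8 + (j - 0)·17.
t_{26} = 8 + 26·17 = 450.

450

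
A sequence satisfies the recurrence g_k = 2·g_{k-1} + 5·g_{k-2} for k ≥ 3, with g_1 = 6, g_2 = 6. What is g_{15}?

g_3 = 42; g_4 = 114; g_5 = 438; …; g_{12} = 2468274; g_{13} = 8515158; g_{14} = 29371686; g_{15} = 101319162.

101319162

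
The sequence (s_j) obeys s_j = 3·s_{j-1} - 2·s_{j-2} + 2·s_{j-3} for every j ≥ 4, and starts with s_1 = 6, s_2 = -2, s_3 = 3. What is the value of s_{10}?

6043

Step forward from the initial values:
s_4 = 25, s_5 = 65, s_6 = 151, s_7 = 373, s_8 = 947, s_9 = 2397, s_{10} = 6043.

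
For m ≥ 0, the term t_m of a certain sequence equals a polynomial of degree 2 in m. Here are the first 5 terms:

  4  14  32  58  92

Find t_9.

382

1st diffs: 10, 18, 26, 34.
2nd diffs: 8, 8, 8 (constant).
Newton forward-difference form: t_m = 4 + 10·C(m,1) + 8·C(m,2).
At m = 9: m = 9, so t_9 = 4 + 90 + 288 = 382.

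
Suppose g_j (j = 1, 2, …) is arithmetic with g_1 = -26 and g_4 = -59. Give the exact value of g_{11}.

-136

Common difference d = (-59 - (-26)) / (4 - 1) = -11.
g_j = -26 + (j - 1)·(-11).
g_{11} = -26 + 10·(-11) = -136.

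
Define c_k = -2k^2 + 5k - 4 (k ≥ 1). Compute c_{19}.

-631

c_{19} = -2·19^2 + 5·19 - 4 = -631.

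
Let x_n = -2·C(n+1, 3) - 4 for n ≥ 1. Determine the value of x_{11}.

C(12, 3) = 220, so x_{11} = -444.

-444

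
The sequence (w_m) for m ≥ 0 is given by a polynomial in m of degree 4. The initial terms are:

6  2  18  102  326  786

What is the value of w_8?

1st diffs: -4, 16, 84, 224, 460.
2nd diffs: 20, 68, 140, 236.
3rd diffs: 48, 72, 96.
4th diffs: 24, 24 (constant).
So w_m = m^4 + 2m^3 - 3m^2 - 4m + 6.
Evaluating at m = 8 gives w_8 = 4902.

4902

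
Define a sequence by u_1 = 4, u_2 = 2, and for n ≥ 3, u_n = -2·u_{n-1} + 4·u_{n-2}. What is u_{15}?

Applying the relation repeatedly:
u_3 = 12  u_4 = -16  u_5 = 80  …  u_{12} = -268288  u_{13} = 868352  u_{14} = -2809856  u_{15} = 9093120.

9093120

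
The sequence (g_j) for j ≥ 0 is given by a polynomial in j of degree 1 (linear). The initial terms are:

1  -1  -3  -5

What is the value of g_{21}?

-41

1st diffs: -2, -2, -2 (constant).
So g_j = -2j + 1.
Evaluating at j = 21 gives g_{21} = -41.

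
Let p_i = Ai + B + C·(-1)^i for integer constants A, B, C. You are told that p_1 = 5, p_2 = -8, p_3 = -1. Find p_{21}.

Plug in i = 1, 2, 3: A + B - C = 5; 2A + B + C = -8; 3A + B - C = -1.
Subtracting the first from the second: A + 2C = -13.
Subtracting the second from the third: A - 2C = 7.
Solving: C = -5, A = -3, then B = 3.
So p_i = -3·i + 3 + (-5)·(-1)^i; at i=21 this is -55.

-55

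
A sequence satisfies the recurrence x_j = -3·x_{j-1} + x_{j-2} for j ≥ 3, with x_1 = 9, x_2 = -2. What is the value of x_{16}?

-79545287

Applying the relation repeatedly:
x_3 = 15  x_4 = -47  x_5 = 156  …  x_{13} = 2207889  x_{14} = -7292162  x_{15} = 24084375  x_{16} = -79545287.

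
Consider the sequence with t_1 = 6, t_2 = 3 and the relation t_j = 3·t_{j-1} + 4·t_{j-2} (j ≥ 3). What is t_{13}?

Iterate the recurrence:
t_3 = 33;  t_4 = 111;  t_5 = 465;  …;  t_{10} = 471855;  t_{11} = 1887441;  t_{12} = 7549743;  t_{13} = 30198993.
(Characteristic roots are 4 and -1.)

30198993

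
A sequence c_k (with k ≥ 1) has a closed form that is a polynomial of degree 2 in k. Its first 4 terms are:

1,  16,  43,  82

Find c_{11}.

691

1st diffs: 15, 27, 39.
2nd diffs: 12, 12 (constant).
So c_k = 6k^2 - 3k - 2.
Evaluating at k = 11 gives c_{11} = 691.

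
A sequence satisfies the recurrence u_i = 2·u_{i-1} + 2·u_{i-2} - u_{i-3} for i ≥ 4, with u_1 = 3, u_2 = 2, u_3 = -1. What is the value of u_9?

Step forward from the initial values:
u_4 = -1  u_5 = -6  u_6 = -13  u_7 = -37  u_8 = -94  u_9 = -249.

-249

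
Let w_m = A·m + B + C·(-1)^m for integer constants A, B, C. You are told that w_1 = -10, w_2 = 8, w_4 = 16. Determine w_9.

22

The three given values yield: A + B - C = -10; 2A + B + C = 8; 4A + B + C = 16.
Subtracting the first from the second: A + 2C = 18.
Subtracting the second from the third: 2A = 8.
Solving: C = 7, A = 4, then B = -7.
Hence w_9 = 4·9 + (-7) + 7·(-1) = 22.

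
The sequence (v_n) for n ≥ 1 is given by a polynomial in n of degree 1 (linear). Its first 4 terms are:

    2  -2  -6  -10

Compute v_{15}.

1st diffs: -4, -4, -4 (constant).
So v_n = -4n + 6.
Evaluating at n = 15 gives v_{15} = -54.

-54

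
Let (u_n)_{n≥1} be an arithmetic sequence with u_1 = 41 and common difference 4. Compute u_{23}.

u_n = 41 + (n - 1)·4.
u_{23} = 41 + 22·4 = 129.

129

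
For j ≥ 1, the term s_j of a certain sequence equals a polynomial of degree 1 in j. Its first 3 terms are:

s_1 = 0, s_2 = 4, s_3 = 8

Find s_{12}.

44

1st diffs: 4, 4 (constant).
So s_j = 4j - 4.
Evaluating at j = 12 gives s_{12} = 44.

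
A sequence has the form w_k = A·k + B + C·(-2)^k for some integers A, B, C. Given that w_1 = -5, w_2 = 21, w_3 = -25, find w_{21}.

Plug in k = 1, 2, 3: A + B - 2C = -5; 2A + B + 4C = 21; 3A + B - 8C = -25.
Subtracting the first from the second: A + 6C = 26.
Subtracting the second from the third: A - 12C = -46.
Solving: C = 4, A = 2, then B = 1.
Therefore w_{21} = 42 + 1 + 4·(-2097152) = -8388565.

-8388565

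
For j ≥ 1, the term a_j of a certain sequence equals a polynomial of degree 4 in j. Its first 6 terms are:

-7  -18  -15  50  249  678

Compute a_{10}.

1st diffs: -11, 3, 65, 199, 429.
2nd diffs: 14, 62, 134, 230.
3rd diffs: 48, 72, 96.
4th diffs: 24, 24 (constant).
Newton forward-difference form: a_j = -7 + (-11)·C(j-1,1) + 14·C(j-1,2) + 48·C(j-1,3) + 24·C(j-1,4).
At j = 10: j-1 = 9, so a_{10} = -7 - 99 + 504 + 4032 + 3024 = 7454.

7454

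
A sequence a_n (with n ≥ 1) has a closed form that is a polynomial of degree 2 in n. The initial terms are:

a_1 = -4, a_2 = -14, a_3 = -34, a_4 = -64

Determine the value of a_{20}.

-1904

1st diffs: -10, -20, -30.
2nd diffs: -10, -10 (constant).
So a_n = -5n^2 + 5n - 4.
Evaluating at n = 20 gives a_{20} = -1904.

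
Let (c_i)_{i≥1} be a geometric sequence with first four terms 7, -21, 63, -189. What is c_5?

Common ratio r = -3.
c_i = 7·(-3)^(i-1).
c_5 = 7·(-3)^4 = 567.

567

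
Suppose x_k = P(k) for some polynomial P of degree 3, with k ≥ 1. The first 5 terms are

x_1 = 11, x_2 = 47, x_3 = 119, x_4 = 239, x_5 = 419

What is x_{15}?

8159

1st diffs: 36, 72, 120, 180.
2nd diffs: 36, 48, 60.
3rd diffs: 12, 12 (constant).
So x_k = 2k^3 + 6k^2 + 4k - 1.
Evaluating at k = 15 gives x_{15} = 8159.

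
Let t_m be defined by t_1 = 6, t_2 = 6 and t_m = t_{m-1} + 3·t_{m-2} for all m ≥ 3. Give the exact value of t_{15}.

451896

Compute successive terms:
t_3 = 24;  t_4 = 42;  t_5 = 114;  …;  t_{12} = 36960;  t_{13} = 85254;  t_{14} = 196134;  t_{15} = 451896.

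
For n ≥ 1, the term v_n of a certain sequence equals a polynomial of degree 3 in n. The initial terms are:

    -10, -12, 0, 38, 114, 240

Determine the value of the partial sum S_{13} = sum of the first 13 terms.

12298

1st diffs: -2, 12, 38, 76, 126.
2nd diffs: 14, 26, 38, 50.
3rd diffs: 12, 12, 12 (constant).
Newton forward-difference form: v_n = -10 + (-2)·C(n-1,1) + 14·C(n-1,2) + 12·C(n-1,3).
Continuing: …, 428, 690, 1038, 1484, …, v_{13} = 3530.
Summing n = 1..13 (13 terms) gives 12298.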